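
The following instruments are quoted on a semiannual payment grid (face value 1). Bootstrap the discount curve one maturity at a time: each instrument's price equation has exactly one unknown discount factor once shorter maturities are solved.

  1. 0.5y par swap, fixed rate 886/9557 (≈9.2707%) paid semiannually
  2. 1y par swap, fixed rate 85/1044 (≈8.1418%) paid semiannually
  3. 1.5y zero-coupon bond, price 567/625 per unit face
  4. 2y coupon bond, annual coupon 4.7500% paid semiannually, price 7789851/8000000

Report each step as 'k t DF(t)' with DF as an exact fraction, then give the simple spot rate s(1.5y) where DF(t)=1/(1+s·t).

step 1 [0.5y] swap r/2=443/9557: DF=(1 − 443/9557·(0))/(1+443/9557) = 9557/10000 ≈ 0.955700
step 2 [1y] swap r/2=85/2088: DF=(1 − 85/2088·(0.955700))/(1+85/2088) = 1847/2000 ≈ 0.923500
step 3 [1.5y] zero: DF = P = 567/625 ≈ 0.907200
step 4 [2y] bond c/2=19/800: DF=(7789851/8000000 − 19/800·(0.955700+0.923500+0.907200))/(1+19/800) = 1773/2000 ≈ 0.886500

1 1/2 9557/10000
2 1 1847/2000
3 3/2 567/625
4 2 1773/2000
s(1.5y) = (1/(567/625) − 1)/(3/2) = 116/1701 ≈ 6.8195%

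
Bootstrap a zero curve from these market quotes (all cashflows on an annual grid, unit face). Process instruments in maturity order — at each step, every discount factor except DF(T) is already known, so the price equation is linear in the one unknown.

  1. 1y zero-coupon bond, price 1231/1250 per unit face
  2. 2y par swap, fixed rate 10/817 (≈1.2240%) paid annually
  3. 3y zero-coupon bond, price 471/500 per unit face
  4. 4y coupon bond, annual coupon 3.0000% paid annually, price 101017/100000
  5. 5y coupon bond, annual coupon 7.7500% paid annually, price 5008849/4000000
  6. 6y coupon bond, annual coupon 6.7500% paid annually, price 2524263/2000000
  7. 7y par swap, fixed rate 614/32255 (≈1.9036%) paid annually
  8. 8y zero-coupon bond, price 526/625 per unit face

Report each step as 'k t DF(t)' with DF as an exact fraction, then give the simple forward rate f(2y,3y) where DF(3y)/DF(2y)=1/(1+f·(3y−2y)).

step 1 [1y] zero: DF = P = 1231/1250 ≈ 0.984800
step 2 [2y] swap r/1=10/817: DF=(1 − 10/817·(0.984800))/(1+10/817) = 122/125 ≈ 0.976000
step 3 [3y] zero: DF = P = 471/500 ≈ 0.942000
step 4 [4y] bond c/1=3/100: DF=(101017/100000 − 3/100·(0.984800+0.976000+0.942000))/(1+3/100) = 4481/5000 ≈ 0.896200
step 5 [5y] bond c/1=31/400: DF=(5008849/4000000 − 31/400·(0.984800+0.976000+0.942000+0.896200))/(1+31/400) = 8889/10000 ≈ 0.888900
step 6 [6y] bond c/1=27/400: DF=(2524263/2000000 − 27/400·(0.984800+0.976000+0.942000+0.896200+0.888900))/(1+27/400) = 8859/10000 ≈ 0.885900
step 7 [7y] swap r/1=614/32255: DF=(1 − 614/32255·(0.984800+0.976000+0.942000+0.896200+0.888900+0.885900))/(1+614/32255) = 2193/2500 ≈ 0.877200
step 8 [8y] zero: DF = P = 526/625 ≈ 0.841600

1 1 1231/1250
2 2 122/125
3 3 471/500
4 4 4481/5000
5 5 8889/10000
6 6 8859/10000
7 7 2193/2500
8 8 526/625
f(2y,3y) = ((122/125)/(471/500) − 1)/(1) = 17/471 ≈ 3.6093%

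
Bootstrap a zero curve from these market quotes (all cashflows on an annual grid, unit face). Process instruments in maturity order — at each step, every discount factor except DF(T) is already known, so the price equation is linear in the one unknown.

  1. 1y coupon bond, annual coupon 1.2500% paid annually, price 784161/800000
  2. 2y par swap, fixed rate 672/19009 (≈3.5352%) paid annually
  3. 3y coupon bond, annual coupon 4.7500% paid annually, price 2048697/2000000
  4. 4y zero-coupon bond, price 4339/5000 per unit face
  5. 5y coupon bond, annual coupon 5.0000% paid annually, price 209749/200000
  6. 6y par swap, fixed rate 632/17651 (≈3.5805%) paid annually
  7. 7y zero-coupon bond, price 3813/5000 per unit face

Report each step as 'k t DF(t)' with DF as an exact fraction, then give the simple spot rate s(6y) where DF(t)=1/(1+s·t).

step 1 [1y] bond c/1=1/80: DF=(784161/800000 − 1/80·(0))/(1+1/80) = 9681/10000 ≈ 0.968100
step 2 [2y] swap r/1=672/19009: DF=(1 − 672/19009·(0.968100))/(1+672/19009) = 583/625 ≈ 0.932800
step 3 [3y] bond c/1=19/400: DF=(2048697/2000000 − 19/400·(0.968100+0.932800))/(1+19/400) = 8917/10000 ≈ 0.891700
step 4 [4y] zero: DF = P = 4339/5000 ≈ 0.867800
step 5 [5y] bond c/1=1/20: DF=(209749/200000 − 1/20·(0.968100+0.932800+0.891700+0.867800))/(1+1/20) = 1649/2000 ≈ 0.824500
step 6 [6y] swap r/1=632/17651: DF=(1 − 632/17651·(0.968100+0.932800+0.891700+0.867800+0.824500))/(1+632/17651) = 1013/1250 ≈ 0.810400
step 7 [7y] zero: DF = P = 3813/5000 ≈ 0.762600

1 1 9681/10000
2 2 583/625
3 3 8917/10000
4 4 4339/5000
5 5 1649/2000
6 6 1013/1250
7 7 3813/5000
s(6y) = (1/(1013/1250) − 1)/(6) = 79/2026 ≈ 3.8993%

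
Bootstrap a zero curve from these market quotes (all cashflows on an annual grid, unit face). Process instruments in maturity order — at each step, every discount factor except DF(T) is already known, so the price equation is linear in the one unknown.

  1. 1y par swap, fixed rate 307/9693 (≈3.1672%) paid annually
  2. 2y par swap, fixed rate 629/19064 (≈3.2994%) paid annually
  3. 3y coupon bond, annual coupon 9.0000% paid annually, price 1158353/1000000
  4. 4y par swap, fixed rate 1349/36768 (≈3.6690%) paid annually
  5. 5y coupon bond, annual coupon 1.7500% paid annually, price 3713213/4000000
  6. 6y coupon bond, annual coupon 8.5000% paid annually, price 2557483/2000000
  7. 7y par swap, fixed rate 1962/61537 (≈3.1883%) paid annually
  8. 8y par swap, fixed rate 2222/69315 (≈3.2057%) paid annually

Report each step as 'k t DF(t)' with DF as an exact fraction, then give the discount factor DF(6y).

step 1 [1y] swap r/1=307/9693: DF=(1 − 307/9693·(0))/(1+307/9693) = 9693/10000 ≈ 0.969300
step 2 [2y] swap r/1=629/19064: DF=(1 − 629/19064·(0.969300))/(1+629/19064) = 9371/10000 ≈ 0.937100
step 3 [3y] bond c/1=9/100: DF=(1158353/1000000 − 9/100·(0.969300+0.937100))/(1+9/100) = 9053/10000 ≈ 0.905300
step 4 [4y] swap r/1=1349/36768: DF=(1 − 1349/36768·(0.969300+0.937100+0.905300))/(1+1349/36768) = 8651/10000 ≈ 0.865100
step 5 [5y] bond c/1=7/400: DF=(3713213/4000000 − 7/400·(0.969300+0.937100+0.905300+0.865100))/(1+7/400) = 8491/10000 ≈ 0.849100
step 6 [6y] bond c/1=17/200: DF=(2557483/2000000 − 17/200·(0.969300+0.937100+0.905300+0.865100+0.849100))/(1+17/200) = 103/125 ≈ 0.824000
step 7 [7y] swap r/1=1962/61537: DF=(1 − 1962/61537·(0.969300+0.937100+0.905300+0.865100+0.849100+0.824000))/(1+1962/61537) = 4019/5000 ≈ 0.803800
step 8 [8y] swap r/1=2222/69315: DF=(1 − 2222/69315·(0.969300+0.937100+0.905300+0.865100+0.849100+0.824000+0.803800))/(1+2222/69315) = 3889/5000 ≈ 0.777800

1 1 9693/10000
2 2 9371/10000
3 3 9053/10000
4 4 8651/10000
5 5 8491/10000
6 6 103/125
7 7 4019/5000
8 8 3889/5000
DF(6y) = 103/125 ≈ 0.824000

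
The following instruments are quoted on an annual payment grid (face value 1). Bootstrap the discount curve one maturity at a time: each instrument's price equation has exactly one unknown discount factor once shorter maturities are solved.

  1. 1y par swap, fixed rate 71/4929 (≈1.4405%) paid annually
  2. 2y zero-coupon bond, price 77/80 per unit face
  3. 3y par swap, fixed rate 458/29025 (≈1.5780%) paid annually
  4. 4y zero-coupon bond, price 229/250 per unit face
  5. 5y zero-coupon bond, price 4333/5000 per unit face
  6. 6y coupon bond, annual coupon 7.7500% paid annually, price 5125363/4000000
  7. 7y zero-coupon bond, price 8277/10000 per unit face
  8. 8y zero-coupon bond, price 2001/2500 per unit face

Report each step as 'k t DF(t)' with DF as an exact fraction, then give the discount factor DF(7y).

step 1 [1y] swap r/1=71/4929: DF=(1 − 71/4929·(0))/(1+71/4929) = 4929/5000 ≈ 0.985800
step 2 [2y] zero: DF = P = 77/80 ≈ 0.962500
step 3 [3y] swap r/1=458/29025: DF=(1 − 458/29025·(0.985800+0.962500))/(1+458/29025) = 4771/5000 ≈ 0.954200
step 4 [4y] zero: DF = P = 229/250 ≈ 0.916000
step 5 [5y] zero: DF = P = 4333/5000 ≈ 0.866600
step 6 [6y] bond c/1=31/400: DF=(5125363/4000000 − 31/400·(0.985800+0.962500+0.954200+0.916000+0.866600))/(1+31/400) = 4261/5000 ≈ 0.852200
step 7 [7y] zero: DF = P = 8277/10000 ≈ 0.827700
step 8 [8y] zero: DF = P = 2001/2500 ≈ 0.800400

1 1 4929/5000
2 2 77/80
3 3 4771/5000
4 4 229/250
5 5 4333/5000
6 6 4261/5000
7 7 8277/10000
8 8 2001/2500
DF(7y) = 8277/10000 ≈ 0.827700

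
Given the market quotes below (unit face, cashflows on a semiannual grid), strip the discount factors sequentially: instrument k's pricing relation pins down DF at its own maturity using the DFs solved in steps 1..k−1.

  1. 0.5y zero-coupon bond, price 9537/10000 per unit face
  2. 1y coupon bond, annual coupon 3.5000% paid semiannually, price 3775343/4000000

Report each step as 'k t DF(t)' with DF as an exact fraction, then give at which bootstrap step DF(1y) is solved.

1 1/2 9537/10000
2 1 1139/1250
DF(1y) is solved at step 2

step 1 [0.5y] zero: DF = P = 9537/10000 ≈ 0.953700
step 2 [1y] bond c/2=7/400: DF=(3775343/4000000 − 7/400·(0.953700))/(1+7/400) = 1139/1250 ≈ 0.911200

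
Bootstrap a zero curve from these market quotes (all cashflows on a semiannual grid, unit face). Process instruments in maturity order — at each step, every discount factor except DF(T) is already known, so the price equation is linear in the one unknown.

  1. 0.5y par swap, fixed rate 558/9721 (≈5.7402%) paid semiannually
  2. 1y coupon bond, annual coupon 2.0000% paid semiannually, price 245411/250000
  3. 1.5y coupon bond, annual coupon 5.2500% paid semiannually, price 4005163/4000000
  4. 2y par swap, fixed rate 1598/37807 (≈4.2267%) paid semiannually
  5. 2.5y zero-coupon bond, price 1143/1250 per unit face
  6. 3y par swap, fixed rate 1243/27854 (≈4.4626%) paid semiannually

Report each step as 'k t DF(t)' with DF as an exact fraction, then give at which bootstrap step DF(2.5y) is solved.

step 1 [0.5y] swap r/2=279/9721: DF=(1 − 279/9721·(0))/(1+279/9721) = 9721/10000 ≈ 0.972100
step 2 [1y] bond c/2=1/100: DF=(245411/250000 − 1/100·(0.972100))/(1+1/100) = 9623/10000 ≈ 0.962300
step 3 [1.5y] bond c/2=21/800: DF=(4005163/4000000 − 21/800·(0.972100+0.962300))/(1+21/800) = 4631/5000 ≈ 0.926200
step 4 [2y] swap r/2=799/37807: DF=(1 − 799/37807·(0.972100+0.962300+0.926200))/(1+799/37807) = 9201/10000 ≈ 0.920100
step 5 [2.5y] zero: DF = P = 1143/1250 ≈ 0.914400
step 6 [3y] swap r/2=1243/55708: DF=(1 − 1243/55708·(0.972100+0.962300+0.926200+0.920100+0.914400))/(1+1243/55708) = 8757/10000 ≈ 0.875700

1 1/2 9721/10000
2 1 9623/10000
3 3/2 4631/5000
4 2 9201/10000
5 5/2 1143/1250
6 3 8757/10000
DF(2.5y) is solved at step 5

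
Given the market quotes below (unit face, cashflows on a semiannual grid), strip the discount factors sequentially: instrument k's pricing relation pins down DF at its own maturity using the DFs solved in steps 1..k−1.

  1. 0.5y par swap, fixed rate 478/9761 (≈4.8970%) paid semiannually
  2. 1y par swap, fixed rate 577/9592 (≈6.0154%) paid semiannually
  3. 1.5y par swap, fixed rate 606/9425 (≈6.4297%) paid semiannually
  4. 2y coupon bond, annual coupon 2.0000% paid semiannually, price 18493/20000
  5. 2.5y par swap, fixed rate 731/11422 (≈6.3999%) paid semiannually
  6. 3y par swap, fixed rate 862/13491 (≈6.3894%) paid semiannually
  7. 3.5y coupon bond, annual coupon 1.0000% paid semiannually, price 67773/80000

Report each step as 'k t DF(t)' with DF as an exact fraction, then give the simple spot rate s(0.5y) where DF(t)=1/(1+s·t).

step 1 [0.5y] swap r/2=239/9761: DF=(1 − 239/9761·(0))/(1+239/9761) = 9761/10000 ≈ 0.976100
step 2 [1y] swap r/2=577/19184: DF=(1 − 577/19184·(0.976100))/(1+577/19184) = 9423/10000 ≈ 0.942300
step 3 [1.5y] swap r/2=303/9425: DF=(1 − 303/9425·(0.976100+0.942300))/(1+303/9425) = 9091/10000 ≈ 0.909100
step 4 [2y] bond c/2=1/100: DF=(18493/20000 − 1/100·(0.976100+0.942300+0.909100))/(1+1/100) = 71/80 ≈ 0.887500
step 5 [2.5y] swap r/2=731/22844: DF=(1 − 731/22844·(0.976100+0.942300+0.909100+0.887500))/(1+731/22844) = 4269/5000 ≈ 0.853800
step 6 [3y] swap r/2=431/13491: DF=(1 − 431/13491·(0.976100+0.942300+0.909100+0.887500+0.853800))/(1+431/13491) = 2069/2500 ≈ 0.827600
step 7 [3.5y] bond c/2=1/200: DF=(67773/80000 − 1/200·(0.976100+0.942300+0.909100+0.887500+0.853800+0.827600))/(1+1/200) = 8161/10000 ≈ 0.816100

1 1/2 9761/10000
2 1 9423/10000
3 3/2 9091/10000
4 2 71/80
5 5/2 4269/5000
6 3 2069/2500
7 7/2 8161/10000
s(0.5y) = (1/(9761/10000) − 1)/(1/2) = 478/9761 ≈ 4.8970%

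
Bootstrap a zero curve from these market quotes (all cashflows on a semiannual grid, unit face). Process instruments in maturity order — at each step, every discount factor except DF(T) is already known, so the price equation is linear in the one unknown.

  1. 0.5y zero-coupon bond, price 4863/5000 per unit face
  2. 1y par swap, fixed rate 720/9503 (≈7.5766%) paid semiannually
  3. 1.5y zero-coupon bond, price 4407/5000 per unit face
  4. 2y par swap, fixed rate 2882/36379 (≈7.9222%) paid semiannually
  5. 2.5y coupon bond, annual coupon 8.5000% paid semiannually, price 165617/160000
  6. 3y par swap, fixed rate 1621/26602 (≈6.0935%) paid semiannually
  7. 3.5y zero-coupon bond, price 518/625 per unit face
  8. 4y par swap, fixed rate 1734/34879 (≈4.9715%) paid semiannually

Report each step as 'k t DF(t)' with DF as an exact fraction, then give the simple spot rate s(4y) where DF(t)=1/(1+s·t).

1 1/2 4863/5000
2 1 116/125
3 3/2 4407/5000
4 2 8559/10000
5 5/2 4223/5000
6 3 8379/10000
7 7/2 518/625
8 4 4133/5000
s(4y) = (1/(4133/5000) − 1)/(4) = 867/16532 ≈ 5.2444%

step 1 [0.5y] zero: DF = P = 4863/5000 ≈ 0.972600
step 2 [1y] swap r/2=360/9503: DF=(1 − 360/9503·(0.972600))/(1+360/9503) = 116/125 ≈ 0.928000
step 3 [1.5y] zero: DF = P = 4407/5000 ≈ 0.881400
step 4 [2y] swap r/2=1441/36379: DF=(1 − 1441/36379·(0.972600+0.928000+0.881400))/(1+1441/36379) = 8559/10000 ≈ 0.855900
step 5 [2.5y] bond c/2=17/400: DF=(165617/160000 − 17/400·(0.972600+0.928000+0.881400+0.855900))/(1+17/400) = 4223/5000 ≈ 0.844600
step 6 [3y] swap r/2=1621/53204: DF=(1 − 1621/53204·(0.972600+0.928000+0.881400+0.855900+0.844600))/(1+1621/53204) = 8379/10000 ≈ 0.837900
step 7 [3.5y] zero: DF = P = 518/625 ≈ 0.828800
step 8 [4y] swap r/2=867/34879: DF=(1 − 867/34879·(0.972600+0.928000+0.881400+0.855900+0.844600+0.837900+0.828800))/(1+867/34879) = 4133/5000 ≈ 0.826600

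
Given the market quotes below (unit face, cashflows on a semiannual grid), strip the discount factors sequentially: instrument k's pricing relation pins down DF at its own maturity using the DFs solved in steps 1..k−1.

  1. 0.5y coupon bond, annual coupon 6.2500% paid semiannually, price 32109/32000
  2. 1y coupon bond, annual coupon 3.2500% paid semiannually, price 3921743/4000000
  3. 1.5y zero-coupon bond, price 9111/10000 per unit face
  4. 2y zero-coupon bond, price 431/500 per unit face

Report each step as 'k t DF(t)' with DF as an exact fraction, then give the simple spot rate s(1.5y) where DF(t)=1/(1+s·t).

1 1/2 973/1000
2 1 2373/2500
3 3/2 9111/10000
4 2 431/500
s(1.5y) = (1/(9111/10000) − 1)/(3/2) = 1778/27333 ≈ 6.5050%

step 1 [0.5y] bond c/2=1/32: DF=(32109/32000 − 1/32·(0))/(1+1/32) = 973/1000 ≈ 0.973000
step 2 [1y] bond c/2=13/800: DF=(3921743/4000000 − 13/800·(0.973000))/(1+13/800) = 2373/2500 ≈ 0.949200
step 3 [1.5y] zero: DF = P = 9111/10000 ≈ 0.911100
step 4 [2y] zero: DF = P = 431/500 ≈ 0.862000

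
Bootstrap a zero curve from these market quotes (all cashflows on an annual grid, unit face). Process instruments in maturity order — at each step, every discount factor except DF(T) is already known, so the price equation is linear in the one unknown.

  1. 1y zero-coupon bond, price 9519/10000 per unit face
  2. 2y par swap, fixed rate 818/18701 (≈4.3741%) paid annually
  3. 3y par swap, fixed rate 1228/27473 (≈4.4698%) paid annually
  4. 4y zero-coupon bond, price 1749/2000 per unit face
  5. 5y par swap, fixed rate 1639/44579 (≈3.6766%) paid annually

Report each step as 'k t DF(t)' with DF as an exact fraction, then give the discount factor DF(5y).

1 1 9519/10000
2 2 4591/5000
3 3 2193/2500
4 4 1749/2000
5 5 8361/10000
DF(5y) = 8361/10000 ≈ 0.836100

step 1 [1y] zero: DF = P = 9519/10000 ≈ 0.951900
step 2 [2y] swap r/1=818/18701: DF=(1 − 818/18701·(0.951900))/(1+818/18701) = 4591/5000 ≈ 0.918200
step 3 [3y] swap r/1=1228/27473: DF=(1 − 1228/27473·(0.951900+0.918200))/(1+1228/27473) = 2193/2500 ≈ 0.877200
step 4 [4y] zero: DF = P = 1749/2000 ≈ 0.874500
step 5 [5y] swap r/1=1639/44579: DF=(1 − 1639/44579·(0.951900+0.918200+0.877200+0.874500))/(1+1639/44579) = 8361/10000 ≈ 0.836100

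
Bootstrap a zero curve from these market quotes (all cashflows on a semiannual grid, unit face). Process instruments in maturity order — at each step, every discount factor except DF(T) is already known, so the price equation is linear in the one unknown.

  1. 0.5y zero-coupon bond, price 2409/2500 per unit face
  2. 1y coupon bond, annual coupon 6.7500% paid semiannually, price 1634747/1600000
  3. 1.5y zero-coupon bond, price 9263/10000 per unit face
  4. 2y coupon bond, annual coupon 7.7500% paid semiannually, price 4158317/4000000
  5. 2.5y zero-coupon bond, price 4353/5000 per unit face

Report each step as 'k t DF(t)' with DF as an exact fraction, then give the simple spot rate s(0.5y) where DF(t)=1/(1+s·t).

1 1/2 2409/2500
2 1 9569/10000
3 3/2 9263/10000
4 2 4473/5000
5 5/2 4353/5000
s(0.5y) = (1/(2409/2500) − 1)/(1/2) = 182/2409 ≈ 7.5550%

step 1 [0.5y] zero: DF = P = 2409/2500 ≈ 0.963600
step 2 [1y] bond c/2=27/800: DF=(1634747/1600000 − 27/800·(0.963600))/(1+27/800) = 9569/10000 ≈ 0.956900
step 3 [1.5y] zero: DF = P = 9263/10000 ≈ 0.926300
step 4 [2y] bond c/2=31/800: DF=(4158317/4000000 − 31/800·(0.963600+0.956900+0.926300))/(1+31/800) = 4473/5000 ≈ 0.894600
step 5 [2.5y] zero: DF = P = 4353/5000 ≈ 0.870600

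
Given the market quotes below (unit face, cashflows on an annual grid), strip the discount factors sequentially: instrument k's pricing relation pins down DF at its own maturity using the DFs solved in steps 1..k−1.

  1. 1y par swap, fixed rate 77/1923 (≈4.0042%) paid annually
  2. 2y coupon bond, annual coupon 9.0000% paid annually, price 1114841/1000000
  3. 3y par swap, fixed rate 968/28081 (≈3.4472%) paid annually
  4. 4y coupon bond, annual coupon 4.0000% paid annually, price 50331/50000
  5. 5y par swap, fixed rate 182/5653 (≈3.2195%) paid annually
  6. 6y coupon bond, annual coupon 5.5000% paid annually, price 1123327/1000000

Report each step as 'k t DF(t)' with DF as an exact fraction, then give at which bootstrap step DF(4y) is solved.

1 1 1923/2000
2 2 4717/5000
3 3 1129/1250
4 4 8599/10000
5 5 534/625
6 6 829/1000
DF(4y) is solved at step 4

step 1 [1y] swap r/1=77/1923: DF=(1 − 77/1923·(0))/(1+77/1923) = 1923/2000 ≈ 0.961500
step 2 [2y] bond c/1=9/100: DF=(1114841/1000000 − 9/100·(0.961500))/(1+9/100) = 4717/5000 ≈ 0.943400
step 3 [3y] swap r/1=968/28081: DF=(1 − 968/28081·(0.961500+0.943400))/(1+968/28081) = 1129/1250 ≈ 0.903200
step 4 [4y] bond c/1=1/25: DF=(50331/50000 − 1/25·(0.961500+0.943400+0.903200))/(1+1/25) = 8599/10000 ≈ 0.859900
step 5 [5y] swap r/1=182/5653: DF=(1 − 182/5653·(0.961500+0.943400+0.903200+0.859900))/(1+182/5653) = 534/625 ≈ 0.854400
step 6 [6y] bond c/1=11/200: DF=(1123327/1000000 − 11/200·(0.961500+0.943400+0.903200+0.859900+0.854400))/(1+11/200) = 829/1000 ≈ 0.829000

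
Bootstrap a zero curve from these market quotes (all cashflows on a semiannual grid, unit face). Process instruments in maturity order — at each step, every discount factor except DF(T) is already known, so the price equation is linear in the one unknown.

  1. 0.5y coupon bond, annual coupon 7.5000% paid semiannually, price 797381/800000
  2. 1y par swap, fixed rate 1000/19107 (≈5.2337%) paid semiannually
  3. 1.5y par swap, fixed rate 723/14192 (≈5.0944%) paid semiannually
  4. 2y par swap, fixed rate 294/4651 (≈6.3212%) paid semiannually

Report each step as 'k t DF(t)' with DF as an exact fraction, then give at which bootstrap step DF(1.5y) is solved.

step 1 [0.5y] bond c/2=3/80: DF=(797381/800000 − 3/80·(0))/(1+3/80) = 9607/10000 ≈ 0.960700
step 2 [1y] swap r/2=500/19107: DF=(1 − 500/19107·(0.960700))/(1+500/19107) = 19/20 ≈ 0.950000
step 3 [1.5y] swap r/2=723/28384: DF=(1 − 723/28384·(0.960700+0.950000))/(1+723/28384) = 9277/10000 ≈ 0.927700
step 4 [2y] swap r/2=147/4651: DF=(1 − 147/4651·(0.960700+0.950000+0.927700))/(1+147/4651) = 1103/1250 ≈ 0.882400

1 1/2 9607/10000
2 1 19/20
3 3/2 9277/10000
4 2 1103/1250
DF(1.5y) is solved at step 3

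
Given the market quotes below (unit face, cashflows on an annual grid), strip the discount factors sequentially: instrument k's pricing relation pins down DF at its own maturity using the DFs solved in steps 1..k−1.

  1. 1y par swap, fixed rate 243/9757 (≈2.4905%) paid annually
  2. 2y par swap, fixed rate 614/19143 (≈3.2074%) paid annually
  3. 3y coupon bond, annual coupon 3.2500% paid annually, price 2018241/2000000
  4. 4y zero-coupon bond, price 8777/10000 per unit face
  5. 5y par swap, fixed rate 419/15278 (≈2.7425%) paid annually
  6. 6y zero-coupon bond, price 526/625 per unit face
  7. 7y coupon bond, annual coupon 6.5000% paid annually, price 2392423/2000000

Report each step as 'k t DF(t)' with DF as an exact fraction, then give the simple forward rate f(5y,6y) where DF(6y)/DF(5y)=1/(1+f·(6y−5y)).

step 1 [1y] swap r/1=243/9757: DF=(1 − 243/9757·(0))/(1+243/9757) = 9757/10000 ≈ 0.975700
step 2 [2y] swap r/1=614/19143: DF=(1 − 614/19143·(0.975700))/(1+614/19143) = 4693/5000 ≈ 0.938600
step 3 [3y] bond c/1=13/400: DF=(2018241/2000000 − 13/400·(0.975700+0.938600))/(1+13/400) = 9171/10000 ≈ 0.917100
step 4 [4y] zero: DF = P = 8777/10000 ≈ 0.877700
step 5 [5y] swap r/1=419/15278: DF=(1 − 419/15278·(0.975700+0.938600+0.917100+0.877700))/(1+419/15278) = 8743/10000 ≈ 0.874300
step 6 [6y] zero: DF = P = 526/625 ≈ 0.841600
step 7 [7y] bond c/1=13/200: DF=(2392423/2000000 − 13/200·(0.975700+0.938600+0.917100+0.877700+0.874300+0.841600))/(1+13/200) = 7921/10000 ≈ 0.792100

1 1 9757/10000
2 2 4693/5000
3 3 9171/10000
4 4 8777/10000
5 5 8743/10000
6 6 526/625
7 7 7921/10000
f(5y,6y) = ((8743/10000)/(526/625) − 1)/(1) = 327/8416 ≈ 3.8855%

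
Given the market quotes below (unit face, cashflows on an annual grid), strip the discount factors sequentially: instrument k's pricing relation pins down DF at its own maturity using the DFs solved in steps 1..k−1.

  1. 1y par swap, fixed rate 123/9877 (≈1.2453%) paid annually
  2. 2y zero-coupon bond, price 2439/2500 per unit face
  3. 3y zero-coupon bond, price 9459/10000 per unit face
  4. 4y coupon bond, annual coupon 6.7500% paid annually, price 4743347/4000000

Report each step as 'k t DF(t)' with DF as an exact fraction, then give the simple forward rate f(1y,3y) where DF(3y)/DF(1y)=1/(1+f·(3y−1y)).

1 1 9877/10000
2 2 2439/2500
3 3 9459/10000
4 4 9269/10000
f(1y,3y) = ((9877/10000)/(9459/10000) − 1)/(2) = 209/9459 ≈ 2.2095%

step 1 [1y] swap r/1=123/9877: DF=(1 − 123/9877·(0))/(1+123/9877) = 9877/10000 ≈ 0.987700
step 2 [2y] zero: DF = P = 2439/2500 ≈ 0.975600
step 3 [3y] zero: DF = P = 9459/10000 ≈ 0.945900
step 4 [4y] bond c/1=27/400: DF=(4743347/4000000 − 27/400·(0.987700+0.975600+0.945900))/(1+27/400) = 9269/10000 ≈ 0.926900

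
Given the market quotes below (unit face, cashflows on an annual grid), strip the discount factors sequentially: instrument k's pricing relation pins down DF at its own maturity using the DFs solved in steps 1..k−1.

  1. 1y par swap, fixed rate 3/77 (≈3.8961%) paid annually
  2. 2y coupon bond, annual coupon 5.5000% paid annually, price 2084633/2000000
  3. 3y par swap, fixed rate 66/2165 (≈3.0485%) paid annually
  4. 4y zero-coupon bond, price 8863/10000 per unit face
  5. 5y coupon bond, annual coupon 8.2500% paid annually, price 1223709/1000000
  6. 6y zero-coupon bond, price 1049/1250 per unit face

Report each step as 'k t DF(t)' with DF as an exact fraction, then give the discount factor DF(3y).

1 1 77/80
2 2 4689/5000
3 3 4571/5000
4 4 8863/10000
5 5 2121/2500
6 6 1049/1250
DF(3y) = 4571/5000 ≈ 0.914200

step 1 [1y] swap r/1=3/77: DF=(1 − 3/77·(0))/(1+3/77) = 77/80 ≈ 0.962500
step 2 [2y] bond c/1=11/200: DF=(2084633/2000000 − 11/200·(0.962500))/(1+11/200) = 4689/5000 ≈ 0.937800
step 3 [3y] swap r/1=66/2165: DF=(1 − 66/2165·(0.962500+0.937800))/(1+66/2165) = 4571/5000 ≈ 0.914200
step 4 [4y] zero: DF = P = 8863/10000 ≈ 0.886300
step 5 [5y] bond c/1=33/400: DF=(1223709/1000000 − 33/400·(0.962500+0.937800+0.914200+0.886300))/(1+33/400) = 2121/2500 ≈ 0.848400
step 6 [6y] zero: DF = P = 1049/1250 ≈ 0.839200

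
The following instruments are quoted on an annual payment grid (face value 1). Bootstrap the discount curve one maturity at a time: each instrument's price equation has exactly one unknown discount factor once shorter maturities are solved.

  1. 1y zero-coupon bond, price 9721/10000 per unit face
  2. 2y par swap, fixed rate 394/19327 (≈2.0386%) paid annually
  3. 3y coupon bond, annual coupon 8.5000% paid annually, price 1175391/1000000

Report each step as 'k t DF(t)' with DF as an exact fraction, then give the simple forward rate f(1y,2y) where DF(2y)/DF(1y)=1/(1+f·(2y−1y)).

1 1 9721/10000
2 2 4803/5000
3 3 9319/10000
f(1y,2y) = ((9721/10000)/(4803/5000) − 1)/(1) = 115/9606 ≈ 1.1972%

step 1 [1y] zero: DF = P = 9721/10000 ≈ 0.972100
step 2 [2y] swap r/1=394/19327: DF=(1 − 394/19327·(0.972100))/(1+394/19327) = 4803/5000 ≈ 0.960600
step 3 [3y] bond c/1=17/200: DF=(1175391/1000000 − 17/200·(0.972100+0.960600))/(1+17/200) = 9319/10000 ≈ 0.931900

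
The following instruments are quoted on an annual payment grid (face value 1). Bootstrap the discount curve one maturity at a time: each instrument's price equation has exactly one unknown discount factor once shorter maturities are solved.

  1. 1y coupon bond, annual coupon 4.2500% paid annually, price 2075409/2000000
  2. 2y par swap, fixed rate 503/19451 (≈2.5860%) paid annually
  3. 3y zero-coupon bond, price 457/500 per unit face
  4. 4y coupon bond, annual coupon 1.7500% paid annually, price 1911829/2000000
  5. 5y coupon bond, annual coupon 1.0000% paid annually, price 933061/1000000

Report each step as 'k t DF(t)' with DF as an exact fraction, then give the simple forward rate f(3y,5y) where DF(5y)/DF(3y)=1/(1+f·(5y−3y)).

step 1 [1y] bond c/1=17/400: DF=(2075409/2000000 − 17/400·(0))/(1+17/400) = 4977/5000 ≈ 0.995400
step 2 [2y] swap r/1=503/19451: DF=(1 − 503/19451·(0.995400))/(1+503/19451) = 9497/10000 ≈ 0.949700
step 3 [3y] zero: DF = P = 457/500 ≈ 0.914000
step 4 [4y] bond c/1=7/400: DF=(1911829/2000000 − 7/400·(0.995400+0.949700+0.914000))/(1+7/400) = 8903/10000 ≈ 0.890300
step 5 [5y] bond c/1=1/100: DF=(933061/1000000 − 1/100·(0.995400+0.949700+0.914000+0.890300))/(1+1/100) = 8867/10000 ≈ 0.886700

1 1 4977/5000
2 2 9497/10000
3 3 457/500
4 4 8903/10000
5 5 8867/10000
f(3y,5y) = ((457/500)/(8867/10000) − 1)/(2) = 273/17734 ≈ 1.5394%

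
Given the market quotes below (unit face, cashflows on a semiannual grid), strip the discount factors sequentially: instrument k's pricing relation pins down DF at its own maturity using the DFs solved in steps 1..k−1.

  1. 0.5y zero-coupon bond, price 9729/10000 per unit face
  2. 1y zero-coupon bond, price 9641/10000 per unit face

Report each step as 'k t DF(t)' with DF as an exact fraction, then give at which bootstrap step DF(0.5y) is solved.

step 1 [0.5y] zero: DF = P = 9729/10000 ≈ 0.972900
step 2 [1y] zero: DF = P = 9641/10000 ≈ 0.964100

1 1/2 9729/10000
2 1 9641/10000
DF(0.5y) is solved at step 1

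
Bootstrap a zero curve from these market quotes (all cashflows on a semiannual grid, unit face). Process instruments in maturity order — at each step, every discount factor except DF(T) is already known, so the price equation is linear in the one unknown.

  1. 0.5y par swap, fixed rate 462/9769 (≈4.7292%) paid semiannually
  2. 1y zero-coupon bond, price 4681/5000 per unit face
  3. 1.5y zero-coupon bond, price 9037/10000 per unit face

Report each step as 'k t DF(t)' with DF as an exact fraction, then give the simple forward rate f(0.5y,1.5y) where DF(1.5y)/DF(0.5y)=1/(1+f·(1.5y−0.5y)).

step 1 [0.5y] swap r/2=231/9769: DF=(1 − 231/9769·(0))/(1+231/9769) = 9769/10000 ≈ 0.976900
step 2 [1y] zero: DF = P = 4681/5000 ≈ 0.936200
step 3 [1.5y] zero: DF = P = 9037/10000 ≈ 0.903700

1 1/2 9769/10000
2 1 4681/5000
3 3/2 9037/10000
f(0.5y,1.5y) = ((9769/10000)/(9037/10000) − 1)/(1) = 732/9037 ≈ 8.1000%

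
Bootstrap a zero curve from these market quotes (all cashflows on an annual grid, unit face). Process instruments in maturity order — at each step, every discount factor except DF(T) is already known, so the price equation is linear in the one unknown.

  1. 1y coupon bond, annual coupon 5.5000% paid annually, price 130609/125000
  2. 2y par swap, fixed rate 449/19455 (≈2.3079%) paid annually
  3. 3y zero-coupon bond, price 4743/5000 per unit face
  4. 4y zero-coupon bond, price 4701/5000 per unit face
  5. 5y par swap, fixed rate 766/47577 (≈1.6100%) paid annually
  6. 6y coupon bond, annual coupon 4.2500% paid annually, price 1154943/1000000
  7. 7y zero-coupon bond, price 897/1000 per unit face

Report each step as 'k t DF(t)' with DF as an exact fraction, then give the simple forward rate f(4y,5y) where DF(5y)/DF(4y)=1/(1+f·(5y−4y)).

1 1 619/625
2 2 9551/10000
3 3 4743/5000
4 4 4701/5000
5 5 4617/5000
6 6 9139/10000
7 7 897/1000
f(4y,5y) = ((4701/5000)/(4617/5000) − 1)/(1) = 28/1539 ≈ 1.8194%

step 1 [1y] bond c/1=11/200: DF=(130609/125000 − 11/200·(0))/(1+11/200) = 619/625 ≈ 0.990400
step 2 [2y] swap r/1=449/19455: DF=(1 − 449/19455·(0.990400))/(1+449/19455) = 9551/10000 ≈ 0.955100
step 3 [3y] zero: DF = P = 4743/5000 ≈ 0.948600
step 4 [4y] zero: DF = P = 4701/5000 ≈ 0.940200
step 5 [5y] swap r/1=766/47577: DF=(1 − 766/47577·(0.990400+0.955100+0.948600+0.940200))/(1+766/47577) = 4617/5000 ≈ 0.923400
step 6 [6y] bond c/1=17/400: DF=(1154943/1000000 − 17/400·(0.990400+0.955100+0.948600+0.940200+0.923400))/(1+17/400) = 9139/10000 ≈ 0.913900
step 7 [7y] zero: DF = P = 897/1000 ≈ 0.897000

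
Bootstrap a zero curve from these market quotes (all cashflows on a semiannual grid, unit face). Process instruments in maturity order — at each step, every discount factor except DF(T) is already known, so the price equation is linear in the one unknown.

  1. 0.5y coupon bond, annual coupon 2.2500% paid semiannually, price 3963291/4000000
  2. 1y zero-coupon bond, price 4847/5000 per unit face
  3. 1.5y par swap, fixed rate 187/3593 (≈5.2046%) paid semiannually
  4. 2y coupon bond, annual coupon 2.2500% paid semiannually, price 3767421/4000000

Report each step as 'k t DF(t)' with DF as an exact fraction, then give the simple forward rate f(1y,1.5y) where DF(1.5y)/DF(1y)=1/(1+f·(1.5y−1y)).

1 1/2 4899/5000
2 1 4847/5000
3 3/2 2313/2500
4 2 4497/5000
f(1y,1.5y) = ((4847/5000)/(2313/2500) − 1)/(1/2) = 221/2313 ≈ 9.5547%

step 1 [0.5y] bond c/2=9/800: DF=(3963291/4000000 − 9/800·(0))/(1+9/800) = 4899/5000 ≈ 0.979800
step 2 [1y] zero: DF = P = 4847/5000 ≈ 0.969400
step 3 [1.5y] swap r/2=187/7186: DF=(1 − 187/7186·(0.979800+0.969400))/(1+187/7186) = 2313/2500 ≈ 0.925200
step 4 [2y] bond c/2=9/800: DF=(3767421/4000000 − 9/800·(0.979800+0.969400+0.925200))/(1+9/800) = 4497/5000 ≈ 0.899400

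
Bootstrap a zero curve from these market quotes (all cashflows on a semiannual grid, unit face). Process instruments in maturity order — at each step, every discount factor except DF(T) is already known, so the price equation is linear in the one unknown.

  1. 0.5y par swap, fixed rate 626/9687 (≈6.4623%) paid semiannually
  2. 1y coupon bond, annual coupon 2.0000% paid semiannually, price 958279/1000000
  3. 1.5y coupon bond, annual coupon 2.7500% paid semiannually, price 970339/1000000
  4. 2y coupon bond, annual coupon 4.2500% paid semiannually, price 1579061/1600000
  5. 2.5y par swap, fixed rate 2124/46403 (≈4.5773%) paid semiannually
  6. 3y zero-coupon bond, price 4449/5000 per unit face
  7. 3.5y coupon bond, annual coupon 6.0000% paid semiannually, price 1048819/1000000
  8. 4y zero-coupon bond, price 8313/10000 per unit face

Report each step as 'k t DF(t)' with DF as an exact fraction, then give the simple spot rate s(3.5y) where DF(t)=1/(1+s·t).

step 1 [0.5y] swap r/2=313/9687: DF=(1 − 313/9687·(0))/(1+313/9687) = 9687/10000 ≈ 0.968700
step 2 [1y] bond c/2=1/100: DF=(958279/1000000 − 1/100·(0.968700))/(1+1/100) = 587/625 ≈ 0.939200
step 3 [1.5y] bond c/2=11/800: DF=(970339/1000000 − 11/800·(0.968700+0.939200))/(1+11/800) = 9313/10000 ≈ 0.931300
step 4 [2y] bond c/2=17/800: DF=(1579061/1600000 − 17/800·(0.968700+0.939200+0.931300))/(1+17/800) = 9073/10000 ≈ 0.907300
step 5 [2.5y] swap r/2=1062/46403: DF=(1 − 1062/46403·(0.968700+0.939200+0.931300+0.907300))/(1+1062/46403) = 4469/5000 ≈ 0.893800
step 6 [3y] zero: DF = P = 4449/5000 ≈ 0.889800
step 7 [3.5y] bond c/2=3/100: DF=(1048819/1000000 − 3/100·(0.968700+0.939200+0.931300+0.907300+0.893800+0.889800))/(1+3/100) = 2143/2500 ≈ 0.857200
step 8 [4y] zero: DF = P = 8313/10000 ≈ 0.831300

1 1/2 9687/10000
2 1 587/625
3 3/2 9313/10000
4 2 9073/10000
5 5/2 4469/5000
6 3 4449/5000
7 7/2 2143/2500
8 4 8313/10000
s(3.5y) = (1/(2143/2500) − 1)/(7/2) = 102/2143 ≈ 4.7597%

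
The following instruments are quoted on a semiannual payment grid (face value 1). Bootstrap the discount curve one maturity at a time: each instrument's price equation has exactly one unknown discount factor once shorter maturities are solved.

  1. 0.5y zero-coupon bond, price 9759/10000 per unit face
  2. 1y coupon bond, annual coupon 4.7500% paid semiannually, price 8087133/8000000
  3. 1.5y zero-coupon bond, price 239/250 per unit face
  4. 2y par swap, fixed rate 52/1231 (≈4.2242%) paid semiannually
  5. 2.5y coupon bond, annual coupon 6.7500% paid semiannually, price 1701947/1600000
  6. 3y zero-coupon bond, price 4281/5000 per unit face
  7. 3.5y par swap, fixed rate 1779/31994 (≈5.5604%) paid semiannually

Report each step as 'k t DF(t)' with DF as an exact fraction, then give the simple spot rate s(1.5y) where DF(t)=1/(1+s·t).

1 1/2 9759/10000
2 1 603/625
3 3/2 239/250
4 2 4597/5000
5 5/2 2261/2500
6 3 4281/5000
7 7/2 8221/10000
s(1.5y) = (1/(239/250) − 1)/(3/2) = 22/717 ≈ 3.0683%

step 1 [0.5y] zero: DF = P = 9759/10000 ≈ 0.975900
step 2 [1y] bond c/2=19/800: DF=(8087133/8000000 − 19/800·(0.975900))/(1+19/800) = 603/625 ≈ 0.964800
step 3 [1.5y] zero: DF = P = 239/250 ≈ 0.956000
step 4 [2y] swap r/2=26/1231: DF=(1 − 26/1231·(0.975900+0.964800+0.956000))/(1+26/1231) = 4597/5000 ≈ 0.919400
step 5 [2.5y] bond c/2=27/800: DF=(1701947/1600000 − 27/800·(0.975900+0.964800+0.956000+0.919400))/(1+27/800) = 2261/2500 ≈ 0.904400
step 6 [3y] zero: DF = P = 4281/5000 ≈ 0.856200
step 7 [3.5y] swap r/2=1779/63988: DF=(1 − 1779/63988·(0.975900+0.964800+0.956000+0.919400+0.904400+0.856200))/(1+1779/63988) = 8221/10000 ≈ 0.822100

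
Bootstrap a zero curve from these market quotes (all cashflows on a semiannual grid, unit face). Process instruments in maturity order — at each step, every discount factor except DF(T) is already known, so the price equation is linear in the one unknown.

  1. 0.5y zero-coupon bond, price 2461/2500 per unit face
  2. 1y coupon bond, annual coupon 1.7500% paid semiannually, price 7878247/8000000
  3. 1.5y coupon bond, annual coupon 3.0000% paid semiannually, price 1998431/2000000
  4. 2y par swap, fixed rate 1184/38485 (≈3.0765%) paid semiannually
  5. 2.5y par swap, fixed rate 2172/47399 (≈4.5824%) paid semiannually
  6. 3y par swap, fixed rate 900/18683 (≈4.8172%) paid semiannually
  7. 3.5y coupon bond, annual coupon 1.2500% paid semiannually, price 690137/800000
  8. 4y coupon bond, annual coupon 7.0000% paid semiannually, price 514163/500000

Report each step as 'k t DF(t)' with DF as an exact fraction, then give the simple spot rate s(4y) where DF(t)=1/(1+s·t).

1 1/2 2461/2500
2 1 9677/10000
3 3/2 2389/2500
4 2 588/625
5 5/2 4457/5000
6 3 173/200
7 7/2 329/400
8 4 3881/5000
s(4y) = (1/(3881/5000) − 1)/(4) = 1119/15524 ≈ 7.2082%

step 1 [0.5y] zero: DF = P = 2461/2500 ≈ 0.984400
step 2 [1y] bond c/2=7/800: DF=(7878247/8000000 − 7/800·(0.984400))/(1+7/800) = 9677/10000 ≈ 0.967700
step 3 [1.5y] bond c/2=3/200: DF=(1998431/2000000 − 3/200·(0.984400+0.967700))/(1+3/200) = 2389/2500 ≈ 0.955600
step 4 [2y] swap r/2=592/38485: DF=(1 − 592/38485·(0.984400+0.967700+0.955600))/(1+592/38485) = 588/625 ≈ 0.940800
step 5 [2.5y] swap r/2=1086/47399: DF=(1 − 1086/47399·(0.984400+0.967700+0.955600+0.940800))/(1+1086/47399) = 4457/5000 ≈ 0.891400
step 6 [3y] swap r/2=450/18683: DF=(1 − 450/18683·(0.984400+0.967700+0.955600+0.940800+0.891400))/(1+450/18683) = 173/200 ≈ 0.865000
step 7 [3.5y] bond c/2=1/160: DF=(690137/800000 − 1/160·(0.984400+0.967700+0.955600+0.940800+0.891400+0.865000))/(1+1/160) = 329/400 ≈ 0.822500
step 8 [4y] bond c/2=7/200: DF=(514163/500000 − 7/200·(0.984400+0.967700+0.955600+0.940800+0.891400+0.865000+0.822500))/(1+7/200) = 3881/5000 ≈ 0.776200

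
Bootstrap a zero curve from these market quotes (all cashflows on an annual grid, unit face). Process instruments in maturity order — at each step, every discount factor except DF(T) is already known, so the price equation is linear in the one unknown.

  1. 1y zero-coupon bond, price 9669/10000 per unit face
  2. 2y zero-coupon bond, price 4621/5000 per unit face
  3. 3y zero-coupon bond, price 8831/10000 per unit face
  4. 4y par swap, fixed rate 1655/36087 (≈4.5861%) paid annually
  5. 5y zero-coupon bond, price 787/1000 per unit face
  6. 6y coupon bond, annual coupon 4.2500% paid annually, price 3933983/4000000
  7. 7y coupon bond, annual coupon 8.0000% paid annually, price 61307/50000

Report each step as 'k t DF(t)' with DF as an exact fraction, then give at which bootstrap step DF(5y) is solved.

step 1 [1y] zero: DF = P = 9669/10000 ≈ 0.966900
step 2 [2y] zero: DF = P = 4621/5000 ≈ 0.924200
step 3 [3y] zero: DF = P = 8831/10000 ≈ 0.883100
step 4 [4y] swap r/1=1655/36087: DF=(1 − 1655/36087·(0.966900+0.924200+0.883100))/(1+1655/36087) = 1669/2000 ≈ 0.834500
step 5 [5y] zero: DF = P = 787/1000 ≈ 0.787000
step 6 [6y] bond c/1=17/400: DF=(3933983/4000000 − 17/400·(0.966900+0.924200+0.883100+0.834500+0.787000))/(1+17/400) = 3821/5000 ≈ 0.764200
step 7 [7y] bond c/1=2/25: DF=(61307/50000 − 2/25·(0.966900+0.924200+0.883100+0.834500+0.787000+0.764200))/(1+2/25) = 7531/10000 ≈ 0.753100

1 1 9669/10000
2 2 4621/5000
3 3 8831/10000
4 4 1669/2000
5 5 787/1000
6 6 3821/5000
7 7 7531/10000
DF(5y) is solved at step 5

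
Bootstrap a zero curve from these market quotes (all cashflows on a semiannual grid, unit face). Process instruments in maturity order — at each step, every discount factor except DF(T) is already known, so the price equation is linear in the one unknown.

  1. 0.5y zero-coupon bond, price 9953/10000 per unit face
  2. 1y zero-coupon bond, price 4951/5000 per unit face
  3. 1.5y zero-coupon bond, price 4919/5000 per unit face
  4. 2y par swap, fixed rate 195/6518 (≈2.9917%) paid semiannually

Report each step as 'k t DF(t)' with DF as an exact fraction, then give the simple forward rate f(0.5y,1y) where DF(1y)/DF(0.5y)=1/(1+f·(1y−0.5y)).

step 1 [0.5y] zero: DF = P = 9953/10000 ≈ 0.995300
step 2 [1y] zero: DF = P = 4951/5000 ≈ 0.990200
step 3 [1.5y] zero: DF = P = 4919/5000 ≈ 0.983800
step 4 [2y] swap r/2=195/13036: DF=(1 − 195/13036·(0.995300+0.990200+0.983800))/(1+195/13036) = 1883/2000 ≈ 0.941500

1 1/2 9953/10000
2 1 4951/5000
3 3/2 4919/5000
4 2 1883/2000
f(0.5y,1y) = ((9953/10000)/(4951/5000) − 1)/(1/2) = 51/4951 ≈ 1.0301%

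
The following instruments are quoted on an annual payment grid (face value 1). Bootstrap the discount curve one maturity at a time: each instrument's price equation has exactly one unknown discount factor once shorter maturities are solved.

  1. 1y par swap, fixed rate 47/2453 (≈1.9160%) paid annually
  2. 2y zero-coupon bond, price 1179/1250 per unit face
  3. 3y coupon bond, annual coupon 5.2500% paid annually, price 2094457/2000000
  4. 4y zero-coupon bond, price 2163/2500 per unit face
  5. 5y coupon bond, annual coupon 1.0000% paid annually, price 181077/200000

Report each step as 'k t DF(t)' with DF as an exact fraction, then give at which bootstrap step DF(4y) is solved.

1 1 2453/2500
2 2 1179/1250
3 3 899/1000
4 4 2163/2500
5 5 8599/10000
DF(4y) is solved at step 4

step 1 [1y] swap r/1=47/2453: DF=(1 − 47/2453·(0))/(1+47/2453) = 2453/2500 ≈ 0.981200
step 2 [2y] zero: DF = P = 1179/1250 ≈ 0.943200
step 3 [3y] bond c/1=21/400: DF=(2094457/2000000 − 21/400·(0.981200+0.943200))/(1+21/400) = 899/1000 ≈ 0.899000
step 4 [4y] zero: DF = P = 2163/2500 ≈ 0.865200
step 5 [5y] bond c/1=1/100: DF=(181077/200000 − 1/100·(0.981200+0.943200+0.899000+0.865200))/(1+1/100) = 8599/10000 ≈ 0.859900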